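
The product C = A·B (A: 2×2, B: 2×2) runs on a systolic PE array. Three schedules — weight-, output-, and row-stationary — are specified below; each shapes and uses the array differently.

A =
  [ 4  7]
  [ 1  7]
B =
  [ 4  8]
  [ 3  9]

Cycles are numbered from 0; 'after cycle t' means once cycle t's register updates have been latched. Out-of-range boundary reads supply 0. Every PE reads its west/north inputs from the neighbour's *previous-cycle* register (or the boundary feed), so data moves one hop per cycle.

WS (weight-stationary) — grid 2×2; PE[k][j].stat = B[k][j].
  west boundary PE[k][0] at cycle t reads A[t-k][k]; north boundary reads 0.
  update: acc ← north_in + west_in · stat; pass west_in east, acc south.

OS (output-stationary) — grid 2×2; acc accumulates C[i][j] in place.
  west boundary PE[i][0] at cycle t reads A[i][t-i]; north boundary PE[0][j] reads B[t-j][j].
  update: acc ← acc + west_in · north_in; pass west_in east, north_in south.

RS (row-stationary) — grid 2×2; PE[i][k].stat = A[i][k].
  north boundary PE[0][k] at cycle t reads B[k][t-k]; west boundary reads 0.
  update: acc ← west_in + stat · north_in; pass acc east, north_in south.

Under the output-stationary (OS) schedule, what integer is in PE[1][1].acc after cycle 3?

OS 2×2: PE[1][1] cycle-by-cycle (with neighbour feeds):
  0: (0,1).acc=0  regs=<0,0>
  0: (1,0).acc=0  regs=<0,0>
  0: (1,1).acc=0  regs=<0,0>
  1: (0,1).acc=32  regs=<4,8>
  1: (1,0).acc=4  regs=<1,4>
  1: (1,1).acc=0  regs=<0,0>
  2: (0,1).acc=95  regs=<7,9>
  2: (1,0).acc=25  regs=<7,3>
  2: (1,1).acc=8  regs=<1,8>
  3: (0,1).acc=95  regs=<0,0>
  3: (1,0).acc=25  regs=<0,0>
  3: (1,1).acc=71  regs=<7,9>

PE[1][1].acc = 71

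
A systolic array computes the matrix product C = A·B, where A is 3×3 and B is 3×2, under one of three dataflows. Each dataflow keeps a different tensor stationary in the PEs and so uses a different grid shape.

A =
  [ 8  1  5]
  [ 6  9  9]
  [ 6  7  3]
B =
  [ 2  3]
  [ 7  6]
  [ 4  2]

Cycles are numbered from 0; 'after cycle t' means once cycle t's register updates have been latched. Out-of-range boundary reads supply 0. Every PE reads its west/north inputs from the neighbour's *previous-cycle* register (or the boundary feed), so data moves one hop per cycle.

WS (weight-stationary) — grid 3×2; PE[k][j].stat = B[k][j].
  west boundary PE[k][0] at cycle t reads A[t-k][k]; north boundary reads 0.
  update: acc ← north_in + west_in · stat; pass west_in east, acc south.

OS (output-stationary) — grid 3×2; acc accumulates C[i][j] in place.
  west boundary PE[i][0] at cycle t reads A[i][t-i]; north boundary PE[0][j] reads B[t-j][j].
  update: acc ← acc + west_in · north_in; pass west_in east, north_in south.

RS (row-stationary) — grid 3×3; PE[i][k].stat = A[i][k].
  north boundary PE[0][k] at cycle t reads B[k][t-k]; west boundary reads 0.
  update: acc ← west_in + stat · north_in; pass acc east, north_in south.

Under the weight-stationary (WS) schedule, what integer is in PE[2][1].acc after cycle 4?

PE[2][1].acc = 90

Tracing WS — 3×2 array, target PE[2][1]:
  [0] (1,1) acc=0 (h:0 v:0)
  [0] (2,0) acc=0 (h:0 v:0)
  [0] (2,1) acc=0 (h:0 v:0)
  [1] (1,1) acc=0 (h:0 v:0)
  [1] (2,0) acc=0 (h:0 v:0)
  [1] (2,1) acc=0 (h:0 v:0)
  [2] (1,1) acc=30 (h:1 v:30)
  [2] (2,0) acc=43 (h:5 v:43)
  [2] (2,1) acc=0 (h:0 v:0)
  [3] (1,1) acc=72 (h:9 v:72)
  [3] (2,0) acc=111 (h:9 v:111)
  [3] (2,1) acc=40 (h:5 v:40)
  [4] (1,1) acc=60 (h:7 v:60)
  [4] (2,0) acc=73 (h:3 v:73)
  [4] (2,1) acc=90 (h:9 v:90)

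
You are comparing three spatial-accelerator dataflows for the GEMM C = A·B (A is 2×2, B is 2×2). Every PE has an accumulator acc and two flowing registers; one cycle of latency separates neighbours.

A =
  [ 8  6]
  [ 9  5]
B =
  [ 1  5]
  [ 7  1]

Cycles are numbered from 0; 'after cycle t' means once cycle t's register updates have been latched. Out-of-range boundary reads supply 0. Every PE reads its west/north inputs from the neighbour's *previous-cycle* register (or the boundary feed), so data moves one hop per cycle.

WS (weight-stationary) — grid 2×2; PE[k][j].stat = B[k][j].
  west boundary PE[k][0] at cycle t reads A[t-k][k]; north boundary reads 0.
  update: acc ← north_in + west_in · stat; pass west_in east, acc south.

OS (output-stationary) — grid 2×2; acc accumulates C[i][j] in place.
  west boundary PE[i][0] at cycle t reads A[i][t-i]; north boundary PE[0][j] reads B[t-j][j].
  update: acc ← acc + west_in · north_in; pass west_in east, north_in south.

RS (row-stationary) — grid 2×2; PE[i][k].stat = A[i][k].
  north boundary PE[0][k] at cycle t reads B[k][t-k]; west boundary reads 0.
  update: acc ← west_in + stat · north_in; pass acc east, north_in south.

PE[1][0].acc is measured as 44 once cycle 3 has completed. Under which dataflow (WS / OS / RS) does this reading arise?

WS [2×2] PE[1][0] across cycles:
  [0] (1,0) acc=0 (h:0 v:0)
  [1] (1,0) acc=50 (h:6 v:50)
  [2] (1,0) acc=44 (h:5 v:44)
  [3] (1,0) acc=0 (h:0 v:0)
OS [2×2] PE[1][0] across cycles:
  [0] (1,0) acc=0 (h:0 v:0)
  [1] (1,0) acc=9 (h:9 v:1)
  [2] (1,0) acc=44 (h:5 v:7)
  [3] (1,0) acc=44 (h:0 v:0)
RS [2×2] PE[1][0] across cycles:
  [0] (1,0) acc=0 (h:0 v:0)
  [1] (1,0) acc=9 (h:9 v:1)
  [2] (1,0) acc=45 (h:45 v:5)
  [3] (1,0) acc=0 (h:0 v:0)

dataflow = OS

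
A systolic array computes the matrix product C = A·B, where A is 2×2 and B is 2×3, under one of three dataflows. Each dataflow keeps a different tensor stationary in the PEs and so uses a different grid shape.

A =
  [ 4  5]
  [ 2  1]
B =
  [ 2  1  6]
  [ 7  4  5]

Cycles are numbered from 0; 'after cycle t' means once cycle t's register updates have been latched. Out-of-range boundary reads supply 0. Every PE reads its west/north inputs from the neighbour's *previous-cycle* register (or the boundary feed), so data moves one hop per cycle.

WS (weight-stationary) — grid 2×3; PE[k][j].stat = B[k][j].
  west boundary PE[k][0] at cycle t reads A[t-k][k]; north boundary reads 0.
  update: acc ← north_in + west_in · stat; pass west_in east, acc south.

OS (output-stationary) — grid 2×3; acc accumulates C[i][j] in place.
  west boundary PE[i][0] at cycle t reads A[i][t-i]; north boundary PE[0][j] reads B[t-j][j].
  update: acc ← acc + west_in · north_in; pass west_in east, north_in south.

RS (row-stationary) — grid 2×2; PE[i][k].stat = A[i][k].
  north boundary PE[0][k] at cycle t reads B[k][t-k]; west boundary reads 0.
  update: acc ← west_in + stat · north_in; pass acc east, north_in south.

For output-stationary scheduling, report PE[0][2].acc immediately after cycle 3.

OS on a 2×3 grid — tracing PE[0][2] and its feeders:
  after 0 — PE[0][1] acc=0, pass-E 0, pass-S 0
  after 0 — PE[0][2] acc=0, pass-E 0, pass-S 0
  after 1 — PE[0][1] acc=4, pass-E 4, pass-S 1
  after 1 — PE[0][2] acc=0, pass-E 0, pass-S 0
  after 2 — PE[0][1] acc=24, pass-E 5, pass-S 4
  after 2 — PE[0][2] acc=24, pass-E 4, pass-S 6
  after 3 — PE[0][1] acc=24, pass-E 0, pass-S 0
  after 3 — PE[0][2] acc=49, pass-E 5, pass-S 5

PE[0][2].acc = 49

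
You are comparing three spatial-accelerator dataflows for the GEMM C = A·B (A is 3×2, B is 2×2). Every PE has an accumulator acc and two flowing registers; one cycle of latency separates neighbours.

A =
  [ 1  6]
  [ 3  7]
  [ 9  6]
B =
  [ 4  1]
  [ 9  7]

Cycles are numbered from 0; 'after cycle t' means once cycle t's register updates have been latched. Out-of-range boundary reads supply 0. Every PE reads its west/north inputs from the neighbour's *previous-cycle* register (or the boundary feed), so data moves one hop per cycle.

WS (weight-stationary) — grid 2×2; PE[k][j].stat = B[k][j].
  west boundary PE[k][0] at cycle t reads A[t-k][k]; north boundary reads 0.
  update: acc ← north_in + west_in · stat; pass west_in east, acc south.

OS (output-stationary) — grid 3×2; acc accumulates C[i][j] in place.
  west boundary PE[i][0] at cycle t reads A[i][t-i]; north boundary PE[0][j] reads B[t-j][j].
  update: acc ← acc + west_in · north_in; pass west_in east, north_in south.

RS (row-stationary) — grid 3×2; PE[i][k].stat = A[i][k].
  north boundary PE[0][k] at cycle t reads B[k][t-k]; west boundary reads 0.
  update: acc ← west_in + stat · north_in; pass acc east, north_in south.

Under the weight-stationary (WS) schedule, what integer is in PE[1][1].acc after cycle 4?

WS (2×2). Following PE[1][1] plus its west/north inputs:
  [0] (0,1) acc=0 (h:0 v:0)
  [0] (1,0) acc=0 (h:0 v:0)
  [0] (1,1) acc=0 (h:0 v:0)
  [1] (0,1) acc=1 (h:1 v:1)
  [1] (1,0) acc=58 (h:6 v:58)
  [1] (1,1) acc=0 (h:0 v:0)
  [2] (0,1) acc=3 (h:3 v:3)
  [2] (1,0) acc=75 (h:7 v:75)
  [2] (1,1) acc=43 (h:6 v:43)
  [3] (0,1) acc=9 (h:9 v:9)
  [3] (1,0) acc=90 (h:6 v:90)
  [3] (1,1) acc=52 (h:7 v:52)
  [4] (0,1) acc=0 (h:0 v:0)
  [4] (1,0) acc=0 (h:0 v:0)
  [4] (1,1) acc=51 (h:6 v:51)

PE[1][1].acc = 51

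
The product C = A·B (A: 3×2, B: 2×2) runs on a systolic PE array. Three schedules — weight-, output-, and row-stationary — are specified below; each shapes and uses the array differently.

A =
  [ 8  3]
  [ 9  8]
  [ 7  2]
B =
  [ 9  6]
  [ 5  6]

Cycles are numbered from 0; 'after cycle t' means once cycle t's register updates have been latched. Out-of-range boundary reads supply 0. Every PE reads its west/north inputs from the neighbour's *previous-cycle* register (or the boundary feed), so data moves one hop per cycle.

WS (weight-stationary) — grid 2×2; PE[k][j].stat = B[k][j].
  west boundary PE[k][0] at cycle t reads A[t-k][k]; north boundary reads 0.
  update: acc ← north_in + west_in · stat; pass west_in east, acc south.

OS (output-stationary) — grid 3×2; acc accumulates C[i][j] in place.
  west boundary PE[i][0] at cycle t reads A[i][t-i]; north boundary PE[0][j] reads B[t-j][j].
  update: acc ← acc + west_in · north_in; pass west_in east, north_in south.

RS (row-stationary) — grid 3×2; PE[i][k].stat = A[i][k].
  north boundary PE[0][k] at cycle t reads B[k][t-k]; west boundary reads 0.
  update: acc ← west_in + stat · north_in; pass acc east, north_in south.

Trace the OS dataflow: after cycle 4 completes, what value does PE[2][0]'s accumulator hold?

PE[2][0].acc = 73

OS (3×2). Following PE[2][0] plus its west/north inputs:
  0: (1,0).acc=0  regs=<0,0>
  0: (2,0).acc=0  regs=<0,0>
  1: (1,0).acc=81  regs=<9,9>
  1: (2,0).acc=0  regs=<0,0>
  2: (1,0).acc=121  regs=<8,5>
  2: (2,0).acc=63  regs=<7,9>
  3: (1,0).acc=121  regs=<0,0>
  3: (2,0).acc=73  regs=<2,5>
  4: (1,0).acc=121  regs=<0,0>
  4: (2,0).acc=73  regs=<0,0>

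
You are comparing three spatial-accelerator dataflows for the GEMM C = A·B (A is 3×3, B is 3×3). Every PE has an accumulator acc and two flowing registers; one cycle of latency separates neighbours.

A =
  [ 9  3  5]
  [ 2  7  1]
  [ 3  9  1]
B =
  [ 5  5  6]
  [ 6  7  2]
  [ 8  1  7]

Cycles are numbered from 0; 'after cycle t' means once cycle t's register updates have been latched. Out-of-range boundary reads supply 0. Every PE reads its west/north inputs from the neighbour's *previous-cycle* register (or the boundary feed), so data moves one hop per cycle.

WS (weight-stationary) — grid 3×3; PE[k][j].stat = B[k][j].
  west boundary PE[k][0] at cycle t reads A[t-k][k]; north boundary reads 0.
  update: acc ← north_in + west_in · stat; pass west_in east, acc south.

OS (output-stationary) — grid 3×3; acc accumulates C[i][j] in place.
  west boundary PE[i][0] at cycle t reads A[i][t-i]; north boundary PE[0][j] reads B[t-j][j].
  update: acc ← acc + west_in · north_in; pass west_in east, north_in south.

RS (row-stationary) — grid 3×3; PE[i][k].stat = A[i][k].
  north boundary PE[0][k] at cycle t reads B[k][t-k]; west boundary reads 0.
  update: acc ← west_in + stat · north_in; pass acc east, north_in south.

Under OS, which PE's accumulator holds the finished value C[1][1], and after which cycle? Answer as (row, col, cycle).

OS: C[1][1] accumulates in PE[1][1]:
  after 0 — PE[1][1] acc=0, pass-E 0, pass-S 0
  after 1 — PE[1][1] acc=0, pass-E 0, pass-S 0
  after 2 — PE[1][1] acc=10, pass-E 2, pass-S 5
  after 3 — PE[1][1] acc=59, pass-E 7, pass-S 7
  after 4 — PE[1][1] acc=60, pass-E 1, pass-S 1

(row, col, cycle) = (1, 1, 4)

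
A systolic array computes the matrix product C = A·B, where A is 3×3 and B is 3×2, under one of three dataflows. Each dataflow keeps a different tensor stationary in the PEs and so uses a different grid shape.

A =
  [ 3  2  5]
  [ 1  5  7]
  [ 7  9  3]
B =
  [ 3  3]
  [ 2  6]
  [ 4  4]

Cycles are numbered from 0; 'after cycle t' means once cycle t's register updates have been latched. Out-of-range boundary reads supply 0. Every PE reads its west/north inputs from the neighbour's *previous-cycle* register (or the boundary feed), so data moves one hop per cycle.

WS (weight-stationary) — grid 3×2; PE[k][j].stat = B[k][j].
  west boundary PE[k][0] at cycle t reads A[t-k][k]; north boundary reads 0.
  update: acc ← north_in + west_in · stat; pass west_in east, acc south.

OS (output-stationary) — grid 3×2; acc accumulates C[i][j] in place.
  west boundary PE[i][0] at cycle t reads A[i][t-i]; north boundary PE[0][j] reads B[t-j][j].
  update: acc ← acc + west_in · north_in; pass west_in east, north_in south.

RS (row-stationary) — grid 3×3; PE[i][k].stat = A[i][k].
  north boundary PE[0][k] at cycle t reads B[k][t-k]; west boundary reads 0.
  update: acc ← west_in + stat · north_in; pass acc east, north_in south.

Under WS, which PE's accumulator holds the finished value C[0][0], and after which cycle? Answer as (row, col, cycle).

WS — PE[2][0] is where C[0][0] collects:
  @0  [2,0]  acc 0  |  →0  ↓0
  @1  [2,0]  acc 0  |  →0  ↓0
  @2  [2,0]  acc 33  |  →5  ↓33

(row, col, cycle) = (2, 0, 2)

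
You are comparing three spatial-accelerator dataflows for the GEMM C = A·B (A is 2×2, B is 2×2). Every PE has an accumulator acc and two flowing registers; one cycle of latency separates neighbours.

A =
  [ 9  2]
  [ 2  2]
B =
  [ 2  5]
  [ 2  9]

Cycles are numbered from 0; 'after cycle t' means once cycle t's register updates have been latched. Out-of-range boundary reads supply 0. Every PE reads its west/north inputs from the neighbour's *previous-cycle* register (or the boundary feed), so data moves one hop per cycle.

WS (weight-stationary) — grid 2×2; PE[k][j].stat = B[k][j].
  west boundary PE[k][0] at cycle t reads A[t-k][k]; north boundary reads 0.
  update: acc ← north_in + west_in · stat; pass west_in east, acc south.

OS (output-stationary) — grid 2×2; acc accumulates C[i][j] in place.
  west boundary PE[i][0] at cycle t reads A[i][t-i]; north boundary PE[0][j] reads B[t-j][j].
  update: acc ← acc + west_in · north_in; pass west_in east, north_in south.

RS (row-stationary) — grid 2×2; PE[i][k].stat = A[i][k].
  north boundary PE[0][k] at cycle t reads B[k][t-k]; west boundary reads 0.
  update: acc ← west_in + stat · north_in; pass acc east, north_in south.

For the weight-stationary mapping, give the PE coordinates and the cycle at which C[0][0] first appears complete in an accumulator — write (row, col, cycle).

WS — PE[1][0] is where C[0][0] collects:
  @0  [1,0]  acc 0  |  →0  ↓0
  @1  [1,0]  acc 22  |  →2  ↓22

(row, col, cycle) = (1, 0, 1)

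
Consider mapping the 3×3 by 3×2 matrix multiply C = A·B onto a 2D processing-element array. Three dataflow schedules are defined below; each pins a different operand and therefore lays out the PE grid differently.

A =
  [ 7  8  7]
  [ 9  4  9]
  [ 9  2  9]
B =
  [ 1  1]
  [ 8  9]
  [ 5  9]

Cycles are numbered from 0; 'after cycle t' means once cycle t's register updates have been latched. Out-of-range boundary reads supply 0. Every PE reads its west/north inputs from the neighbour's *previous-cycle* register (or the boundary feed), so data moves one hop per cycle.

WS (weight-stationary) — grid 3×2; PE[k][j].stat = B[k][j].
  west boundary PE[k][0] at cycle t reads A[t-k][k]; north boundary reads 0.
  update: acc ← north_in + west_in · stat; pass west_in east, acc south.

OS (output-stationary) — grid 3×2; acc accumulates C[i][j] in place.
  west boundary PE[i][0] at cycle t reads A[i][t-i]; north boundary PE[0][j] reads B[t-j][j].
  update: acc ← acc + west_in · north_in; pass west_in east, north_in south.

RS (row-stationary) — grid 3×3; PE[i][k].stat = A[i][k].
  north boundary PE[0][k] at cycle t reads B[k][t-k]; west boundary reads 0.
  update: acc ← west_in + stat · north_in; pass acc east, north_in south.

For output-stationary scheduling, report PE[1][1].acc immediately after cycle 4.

PE[1][1].acc = 126

OS (3×2). Following PE[1][1] plus its west/north inputs:
  0: (0,1).acc=0  regs=<0,0>
  0: (1,0).acc=0  regs=<0,0>
  0: (1,1).acc=0  regs=<0,0>
  1: (0,1).acc=7  regs=<7,1>
  1: (1,0).acc=9  regs=<9,1>
  1: (1,1).acc=0  regs=<0,0>
  2: (0,1).acc=79  regs=<8,9>
  2: (1,0).acc=41  regs=<4,8>
  2: (1,1).acc=9  regs=<9,1>
  3: (0,1).acc=142  regs=<7,9>
  3: (1,0).acc=86  regs=<9,5>
  3: (1,1).acc=45  regs=<4,9>
  4: (0,1).acc=142  regs=<0,0>
  4: (1,0).acc=86  regs=<0,0>
  4: (1,1).acc=126  regs=<9,9>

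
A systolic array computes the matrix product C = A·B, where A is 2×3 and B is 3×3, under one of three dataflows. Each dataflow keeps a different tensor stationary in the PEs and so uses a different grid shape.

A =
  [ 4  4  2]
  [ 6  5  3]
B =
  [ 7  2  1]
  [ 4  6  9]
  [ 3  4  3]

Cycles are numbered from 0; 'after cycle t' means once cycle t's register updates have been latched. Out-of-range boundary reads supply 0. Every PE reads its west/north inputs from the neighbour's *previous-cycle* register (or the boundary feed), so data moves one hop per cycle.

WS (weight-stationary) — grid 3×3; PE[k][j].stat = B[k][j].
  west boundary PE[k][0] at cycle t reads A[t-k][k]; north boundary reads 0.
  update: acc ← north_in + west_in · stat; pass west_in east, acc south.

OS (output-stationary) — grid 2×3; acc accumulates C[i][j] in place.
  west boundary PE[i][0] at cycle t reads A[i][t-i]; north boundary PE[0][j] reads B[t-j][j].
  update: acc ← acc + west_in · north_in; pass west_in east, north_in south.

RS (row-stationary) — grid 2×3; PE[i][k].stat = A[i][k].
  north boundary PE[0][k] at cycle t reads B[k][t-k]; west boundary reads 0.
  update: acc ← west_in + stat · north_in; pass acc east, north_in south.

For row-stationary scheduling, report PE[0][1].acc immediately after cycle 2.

RS (2×3). Following PE[0][1] plus its west/north inputs:
  [0] (0,0) acc=28 (h:28 v:7)
  [0] (0,1) acc=0 (h:0 v:0)
  [1] (0,0) acc=8 (h:8 v:2)
  [1] (0,1) acc=44 (h:44 v:4)
  [2] (0,0) acc=4 (h:4 v:1)
  [2] (0,1) acc=32 (h:32 v:6)

PE[0][1].acc = 32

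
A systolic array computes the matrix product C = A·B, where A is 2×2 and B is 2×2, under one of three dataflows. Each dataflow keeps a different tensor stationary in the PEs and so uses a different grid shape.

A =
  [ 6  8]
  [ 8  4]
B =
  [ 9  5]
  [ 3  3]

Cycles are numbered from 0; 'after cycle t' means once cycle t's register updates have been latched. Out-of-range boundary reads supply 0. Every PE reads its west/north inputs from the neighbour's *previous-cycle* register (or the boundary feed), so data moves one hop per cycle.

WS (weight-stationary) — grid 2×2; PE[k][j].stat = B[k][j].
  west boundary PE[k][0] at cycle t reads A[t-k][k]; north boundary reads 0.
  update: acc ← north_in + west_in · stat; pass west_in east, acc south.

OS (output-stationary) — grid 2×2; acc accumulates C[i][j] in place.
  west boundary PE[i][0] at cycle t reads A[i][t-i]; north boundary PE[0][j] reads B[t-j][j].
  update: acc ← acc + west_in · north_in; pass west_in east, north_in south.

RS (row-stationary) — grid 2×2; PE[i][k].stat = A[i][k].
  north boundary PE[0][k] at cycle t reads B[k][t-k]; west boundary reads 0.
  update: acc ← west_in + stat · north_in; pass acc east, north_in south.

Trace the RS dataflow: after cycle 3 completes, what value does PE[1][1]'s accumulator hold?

RS on a 2×2 grid — tracing PE[1][1] and its feeders:
  step 0 · PE0,1: acc=0; fwd→0 fwd↓0
  step 0 · PE1,0: acc=0; fwd→0 fwd↓0
  step 0 · PE1,1: acc=0; fwd→0 fwd↓0
  step 1 · PE0,1: acc=78; fwd→78 fwd↓3
  step 1 · PE1,0: acc=72; fwd→72 fwd↓9
  step 1 · PE1,1: acc=0; fwd→0 fwd↓0
  step 2 · PE0,1: acc=54; fwd→54 fwd↓3
  step 2 · PE1,0: acc=40; fwd→40 fwd↓5
  step 2 · PE1,1: acc=84; fwd→84 fwd↓3
  step 3 · PE0,1: acc=0; fwd→0 fwd↓0
  step 3 · PE1,0: acc=0; fwd→0 fwd↓0
  step 3 · PE1,1: acc=52; fwd→52 fwd↓3

PE[1][1].acc = 52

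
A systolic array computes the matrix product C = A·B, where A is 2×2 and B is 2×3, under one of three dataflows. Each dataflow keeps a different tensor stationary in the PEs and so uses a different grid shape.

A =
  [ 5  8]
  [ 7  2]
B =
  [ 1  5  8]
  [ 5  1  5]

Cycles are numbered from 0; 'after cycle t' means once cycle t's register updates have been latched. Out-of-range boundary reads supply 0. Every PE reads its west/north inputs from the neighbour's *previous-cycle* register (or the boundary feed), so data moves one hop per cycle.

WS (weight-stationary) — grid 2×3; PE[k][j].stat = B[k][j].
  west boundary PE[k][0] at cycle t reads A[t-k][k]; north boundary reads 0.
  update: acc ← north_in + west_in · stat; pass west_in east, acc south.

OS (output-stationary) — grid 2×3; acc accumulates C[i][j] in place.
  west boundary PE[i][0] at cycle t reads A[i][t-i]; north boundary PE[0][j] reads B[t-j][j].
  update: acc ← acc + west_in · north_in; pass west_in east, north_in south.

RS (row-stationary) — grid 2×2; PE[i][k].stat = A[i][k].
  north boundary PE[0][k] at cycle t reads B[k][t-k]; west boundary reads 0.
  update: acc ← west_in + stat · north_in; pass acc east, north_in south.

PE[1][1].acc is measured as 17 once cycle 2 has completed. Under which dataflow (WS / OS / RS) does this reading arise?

Under WS (2×3), PE[1][1]:
  step 0 · PE1,1: acc=0; fwd→0 fwd↓0
  step 1 · PE1,1: acc=0; fwd→0 fwd↓0
  step 2 · PE1,1: acc=33; fwd→8 fwd↓33
Under OS (2×3), PE[1][1]:
  step 0 · PE1,1: acc=0; fwd→0 fwd↓0
  step 1 · PE1,1: acc=0; fwd→0 fwd↓0
  step 2 · PE1,1: acc=35; fwd→7 fwd↓5
Under RS (2×2), PE[1][1]:
  step 0 · PE1,1: acc=0; fwd→0 fwd↓0
  step 1 · PE1,1: acc=0; fwd→0 fwd↓0
  step 2 · PE1,1: acc=17; fwd→17 fwd↓5

dataflow = RS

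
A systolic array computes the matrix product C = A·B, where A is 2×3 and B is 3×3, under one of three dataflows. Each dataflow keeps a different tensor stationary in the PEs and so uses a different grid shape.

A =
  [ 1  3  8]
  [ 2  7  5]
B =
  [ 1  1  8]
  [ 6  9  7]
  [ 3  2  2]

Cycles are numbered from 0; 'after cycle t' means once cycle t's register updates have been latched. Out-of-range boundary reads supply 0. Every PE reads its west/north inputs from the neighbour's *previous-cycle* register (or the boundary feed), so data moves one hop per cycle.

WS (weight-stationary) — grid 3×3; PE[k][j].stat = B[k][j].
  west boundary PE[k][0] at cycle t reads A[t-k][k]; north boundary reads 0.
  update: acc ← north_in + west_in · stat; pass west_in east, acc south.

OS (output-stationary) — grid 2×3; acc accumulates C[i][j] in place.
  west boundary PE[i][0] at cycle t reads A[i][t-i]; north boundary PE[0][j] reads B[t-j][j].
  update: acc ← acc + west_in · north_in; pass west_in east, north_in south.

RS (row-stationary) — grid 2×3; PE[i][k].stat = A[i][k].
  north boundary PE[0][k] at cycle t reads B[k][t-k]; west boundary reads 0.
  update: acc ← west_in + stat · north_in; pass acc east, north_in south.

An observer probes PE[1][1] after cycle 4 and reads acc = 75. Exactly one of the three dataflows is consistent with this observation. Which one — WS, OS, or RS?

Under WS (3×3), PE[1][1]:
  cycle 0: PE[1][1] → acc 0, east 0, south 0
  cycle 1: PE[1][1] → acc 0, east 0, south 0
  cycle 2: PE[1][1] → acc 28, east 3, south 28
  cycle 3: PE[1][1] → acc 65, east 7, south 65
  cycle 4: PE[1][1] → acc 0, east 0, south 0
Under OS (2×3), PE[1][1]:
  cycle 0: PE[1][1] → acc 0, east 0, south 0
  cycle 1: PE[1][1] → acc 0, east 0, south 0
  cycle 2: PE[1][1] → acc 2, east 2, south 1
  cycle 3: PE[1][1] → acc 65, east 7, south 9
  cycle 4: PE[1][1] → acc 75, east 5, south 2
Under RS (2×3), PE[1][1]:
  cycle 0: PE[1][1] → acc 0, east 0, south 0
  cycle 1: PE[1][1] → acc 0, east 0, south 0
  cycle 2: PE[1][1] → acc 44, east 44, south 6
  cycle 3: PE[1][1] → acc 65, east 65, south 9
  cycle 4: PE[1][1] → acc 65, east 65, south 7

dataflow = OS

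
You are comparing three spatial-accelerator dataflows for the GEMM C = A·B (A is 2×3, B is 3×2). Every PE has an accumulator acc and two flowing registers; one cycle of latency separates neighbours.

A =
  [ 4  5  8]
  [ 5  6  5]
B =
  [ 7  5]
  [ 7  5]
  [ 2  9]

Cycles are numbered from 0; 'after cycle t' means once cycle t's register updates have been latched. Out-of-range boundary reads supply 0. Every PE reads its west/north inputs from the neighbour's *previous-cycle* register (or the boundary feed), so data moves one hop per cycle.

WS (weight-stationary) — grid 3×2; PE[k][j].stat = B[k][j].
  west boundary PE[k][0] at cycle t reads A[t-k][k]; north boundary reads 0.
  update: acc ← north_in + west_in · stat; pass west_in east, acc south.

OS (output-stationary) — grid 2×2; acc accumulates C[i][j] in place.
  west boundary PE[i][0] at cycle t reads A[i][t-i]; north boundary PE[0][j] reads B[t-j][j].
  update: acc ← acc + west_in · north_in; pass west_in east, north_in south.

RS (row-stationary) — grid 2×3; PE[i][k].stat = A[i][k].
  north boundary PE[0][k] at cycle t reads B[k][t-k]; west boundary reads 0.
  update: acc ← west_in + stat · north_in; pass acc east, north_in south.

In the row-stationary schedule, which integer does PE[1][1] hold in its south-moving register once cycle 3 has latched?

register = 5

RS (2×3). Following PE[1][1] plus its west/north inputs:
  step 0 · PE0,1: acc=0; fwd→0 fwd↓0
  step 0 · PE1,0: acc=0; fwd→0 fwd↓0
  step 0 · PE1,1: acc=0; fwd→0 fwd↓0
  step 1 · PE0,1: acc=63; fwd→63 fwd↓7
  step 1 · PE1,0: acc=35; fwd→35 fwd↓7
  step 1 · PE1,1: acc=0; fwd→0 fwd↓0
  step 2 · PE0,1: acc=45; fwd→45 fwd↓5
  step 2 · PE1,0: acc=25; fwd→25 fwd↓5
  step 2 · PE1,1: acc=77; fwd→77 fwd↓7
  step 3 · PE0,1: acc=0; fwd→0 fwd↓0
  step 3 · PE1,0: acc=0; fwd→0 fwd↓0
  step 3 · PE1,1: acc=55; fwd→55 fwd↓5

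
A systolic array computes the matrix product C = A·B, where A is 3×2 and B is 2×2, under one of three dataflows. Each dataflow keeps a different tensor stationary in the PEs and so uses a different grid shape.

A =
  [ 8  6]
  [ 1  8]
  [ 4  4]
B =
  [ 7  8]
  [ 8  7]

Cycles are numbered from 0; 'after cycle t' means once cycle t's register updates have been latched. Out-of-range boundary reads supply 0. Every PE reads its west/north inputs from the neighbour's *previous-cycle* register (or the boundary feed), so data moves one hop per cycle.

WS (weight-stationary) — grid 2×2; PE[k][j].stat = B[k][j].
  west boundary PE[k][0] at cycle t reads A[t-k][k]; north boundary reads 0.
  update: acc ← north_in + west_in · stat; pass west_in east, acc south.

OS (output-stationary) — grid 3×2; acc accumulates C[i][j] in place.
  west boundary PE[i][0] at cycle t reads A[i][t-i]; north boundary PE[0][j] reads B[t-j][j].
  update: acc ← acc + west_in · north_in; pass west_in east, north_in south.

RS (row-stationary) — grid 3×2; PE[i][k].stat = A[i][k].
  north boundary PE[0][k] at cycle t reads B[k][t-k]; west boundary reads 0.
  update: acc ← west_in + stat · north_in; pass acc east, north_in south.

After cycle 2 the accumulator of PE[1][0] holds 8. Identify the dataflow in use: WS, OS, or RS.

Under WS (2×2), PE[1][0]:
  after 0 — PE[1][0] acc=0, pass-E 0, pass-S 0
  after 1 — PE[1][0] acc=104, pass-E 6, pass-S 104
  after 2 — PE[1][0] acc=71, pass-E 8, pass-S 71
Under OS (3×2), PE[1][0]:
  after 0 — PE[1][0] acc=0, pass-E 0, pass-S 0
  after 1 — PE[1][0] acc=7, pass-E 1, pass-S 7
  after 2 — PE[1][0] acc=71, pass-E 8, pass-S 8
Under RS (3×2), PE[1][0]:
  after 0 — PE[1][0] acc=0, pass-E 0, pass-S 0
  after 1 — PE[1][0] acc=7, pass-E 7, pass-S 7
  after 2 — PE[1][0] acc=8, pass-E 8, pass-S 8

dataflow = RS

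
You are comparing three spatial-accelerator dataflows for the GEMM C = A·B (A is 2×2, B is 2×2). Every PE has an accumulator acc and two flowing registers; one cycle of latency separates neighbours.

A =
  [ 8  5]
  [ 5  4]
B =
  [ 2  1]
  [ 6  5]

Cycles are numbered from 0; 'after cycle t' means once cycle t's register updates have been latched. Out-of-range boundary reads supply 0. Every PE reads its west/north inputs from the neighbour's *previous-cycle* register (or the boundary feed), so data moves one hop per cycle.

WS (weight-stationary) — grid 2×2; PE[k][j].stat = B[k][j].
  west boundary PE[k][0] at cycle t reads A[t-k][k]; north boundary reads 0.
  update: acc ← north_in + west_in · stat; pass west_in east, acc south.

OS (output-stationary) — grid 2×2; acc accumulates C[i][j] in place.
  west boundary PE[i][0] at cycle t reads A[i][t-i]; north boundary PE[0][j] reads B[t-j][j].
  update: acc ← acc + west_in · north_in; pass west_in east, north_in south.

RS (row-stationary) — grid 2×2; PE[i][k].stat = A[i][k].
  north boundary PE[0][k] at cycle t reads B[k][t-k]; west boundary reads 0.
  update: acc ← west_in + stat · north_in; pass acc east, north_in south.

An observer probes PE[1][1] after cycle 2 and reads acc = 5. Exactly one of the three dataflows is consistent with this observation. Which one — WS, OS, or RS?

dataflow = OS

Under WS (2×2), PE[1][1]:
  0: (1,1).acc=0  regs=<0,0>
  1: (1,1).acc=0  regs=<0,0>
  2: (1,1).acc=33  regs=<5,33>
Under OS (2×2), PE[1][1]:
  0: (1,1).acc=0  regs=<0,0>
  1: (1,1).acc=0  regs=<0,0>
  2: (1,1).acc=5  regs=<5,1>
Under RS (2×2), PE[1][1]:
  0: (1,1).acc=0  regs=<0,0>
  1: (1,1).acc=0  regs=<0,0>
  2: (1,1).acc=34  regs=<34,6>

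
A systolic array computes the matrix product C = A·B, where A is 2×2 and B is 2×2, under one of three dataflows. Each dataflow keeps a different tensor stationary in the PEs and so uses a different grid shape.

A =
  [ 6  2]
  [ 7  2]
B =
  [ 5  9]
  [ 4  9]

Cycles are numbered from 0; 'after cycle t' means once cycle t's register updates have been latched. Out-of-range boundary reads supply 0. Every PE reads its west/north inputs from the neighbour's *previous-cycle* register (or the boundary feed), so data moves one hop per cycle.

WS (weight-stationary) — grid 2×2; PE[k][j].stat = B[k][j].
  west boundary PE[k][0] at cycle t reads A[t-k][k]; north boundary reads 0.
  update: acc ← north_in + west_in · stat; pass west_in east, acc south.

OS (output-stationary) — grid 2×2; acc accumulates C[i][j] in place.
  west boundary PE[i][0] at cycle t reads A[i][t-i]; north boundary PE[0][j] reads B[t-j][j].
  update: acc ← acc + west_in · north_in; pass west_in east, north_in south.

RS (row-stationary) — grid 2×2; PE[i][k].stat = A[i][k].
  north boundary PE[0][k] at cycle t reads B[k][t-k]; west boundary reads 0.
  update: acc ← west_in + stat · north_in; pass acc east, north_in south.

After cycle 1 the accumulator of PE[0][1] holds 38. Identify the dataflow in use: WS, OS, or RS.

dataflow = RS

WS (2×2 grid), PE[0][1]:
  t=0 PE[0][1]: acc=0 h=0 v=0
  t=1 PE[0][1]: acc=54 h=6 v=54
OS (2×2 grid), PE[0][1]:
  t=0 PE[0][1]: acc=0 h=0 v=0
  t=1 PE[0][1]: acc=54 h=6 v=9
RS (2×2 grid), PE[0][1]:
  t=0 PE[0][1]: acc=0 h=0 v=0
  t=1 PE[0][1]: acc=38 h=38 v=4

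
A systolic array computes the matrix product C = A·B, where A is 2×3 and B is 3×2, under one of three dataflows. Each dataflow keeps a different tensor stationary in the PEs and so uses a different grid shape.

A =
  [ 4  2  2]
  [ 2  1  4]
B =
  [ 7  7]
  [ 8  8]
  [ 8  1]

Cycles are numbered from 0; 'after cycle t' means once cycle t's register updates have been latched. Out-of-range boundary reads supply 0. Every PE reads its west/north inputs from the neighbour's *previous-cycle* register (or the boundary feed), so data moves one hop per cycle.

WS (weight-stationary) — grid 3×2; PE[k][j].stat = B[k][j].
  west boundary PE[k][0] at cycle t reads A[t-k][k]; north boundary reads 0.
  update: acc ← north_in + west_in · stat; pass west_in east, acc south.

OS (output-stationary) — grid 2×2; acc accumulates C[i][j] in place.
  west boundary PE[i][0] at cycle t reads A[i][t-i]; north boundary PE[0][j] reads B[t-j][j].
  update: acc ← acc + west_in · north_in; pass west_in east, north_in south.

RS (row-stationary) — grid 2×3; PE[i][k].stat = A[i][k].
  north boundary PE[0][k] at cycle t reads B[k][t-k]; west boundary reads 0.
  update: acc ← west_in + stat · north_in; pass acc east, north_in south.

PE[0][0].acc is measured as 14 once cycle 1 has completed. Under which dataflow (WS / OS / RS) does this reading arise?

— WS: 3×2; PE[0][0] trace:
  [0] (0,0) acc=28 (h:4 v:28)
  [1] (0,0) acc=14 (h:2 v:14)
— OS: 2×2; PE[0][0] trace:
  [0] (0,0) acc=28 (h:4 v:7)
  [1] (0,0) acc=44 (h:2 v:8)
— RS: 2×3; PE[0][0] trace:
  [0] (0,0) acc=28 (h:28 v:7)
  [1] (0,0) acc=28 (h:28 v:7)

dataflow = WS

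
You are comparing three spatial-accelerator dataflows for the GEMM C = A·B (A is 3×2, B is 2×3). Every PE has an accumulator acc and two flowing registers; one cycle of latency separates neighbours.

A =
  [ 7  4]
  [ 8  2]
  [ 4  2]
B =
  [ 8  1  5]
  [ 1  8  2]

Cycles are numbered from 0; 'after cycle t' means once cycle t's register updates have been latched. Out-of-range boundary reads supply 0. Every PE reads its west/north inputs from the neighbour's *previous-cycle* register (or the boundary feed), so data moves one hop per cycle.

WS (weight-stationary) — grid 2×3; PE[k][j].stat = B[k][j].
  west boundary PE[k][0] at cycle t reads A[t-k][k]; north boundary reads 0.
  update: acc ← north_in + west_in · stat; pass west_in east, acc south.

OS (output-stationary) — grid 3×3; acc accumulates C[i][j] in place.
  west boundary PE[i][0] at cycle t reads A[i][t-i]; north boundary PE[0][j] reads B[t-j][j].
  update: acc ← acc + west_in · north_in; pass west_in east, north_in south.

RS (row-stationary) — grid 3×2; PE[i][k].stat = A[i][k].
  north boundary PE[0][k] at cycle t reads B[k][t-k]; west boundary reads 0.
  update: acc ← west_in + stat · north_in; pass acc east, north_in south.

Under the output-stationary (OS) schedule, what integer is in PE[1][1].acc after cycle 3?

Tracing OS — 3×3 array, target PE[1][1]:
  step 0 · PE0,1: acc=0; fwd→0 fwd↓0
  step 0 · PE1,0: acc=0; fwd→0 fwd↓0
  step 0 · PE1,1: acc=0; fwd→0 fwd↓0
  step 1 · PE0,1: acc=7; fwd→7 fwd↓1
  step 1 · PE1,0: acc=64; fwd→8 fwd↓8
  step 1 · PE1,1: acc=0; fwd→0 fwd↓0
  step 2 · PE0,1: acc=39; fwd→4 fwd↓8
  step 2 · PE1,0: acc=66; fwd→2 fwd↓1
  step 2 · PE1,1: acc=8; fwd→8 fwd↓1
  step 3 · PE0,1: acc=39; fwd→0 fwd↓0
  step 3 · PE1,0: acc=66; fwd→0 fwd↓0
  step 3 · PE1,1: acc=24; fwd→2 fwd↓8

PE[1][1].acc = 24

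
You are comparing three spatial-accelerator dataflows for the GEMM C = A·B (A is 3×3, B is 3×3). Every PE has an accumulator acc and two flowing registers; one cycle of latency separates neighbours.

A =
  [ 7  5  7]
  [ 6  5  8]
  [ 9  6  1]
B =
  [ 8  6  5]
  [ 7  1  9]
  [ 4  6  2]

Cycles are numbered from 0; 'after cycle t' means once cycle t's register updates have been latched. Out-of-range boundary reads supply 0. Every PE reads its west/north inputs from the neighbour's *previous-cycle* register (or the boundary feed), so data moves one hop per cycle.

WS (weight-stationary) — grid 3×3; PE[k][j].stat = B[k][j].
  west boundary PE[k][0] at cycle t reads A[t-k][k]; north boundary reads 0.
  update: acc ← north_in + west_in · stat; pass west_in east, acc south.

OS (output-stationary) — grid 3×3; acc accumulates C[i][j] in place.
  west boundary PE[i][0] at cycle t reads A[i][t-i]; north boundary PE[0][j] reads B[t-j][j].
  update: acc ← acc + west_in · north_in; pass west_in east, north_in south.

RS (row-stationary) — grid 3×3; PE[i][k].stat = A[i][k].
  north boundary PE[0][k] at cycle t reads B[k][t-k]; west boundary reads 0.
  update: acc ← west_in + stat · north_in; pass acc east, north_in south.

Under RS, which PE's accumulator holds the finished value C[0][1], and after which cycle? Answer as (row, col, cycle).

(row, col, cycle) = (0, 2, 3)

Under RS, C[0][1] lands at PE[0][2]:
  [0] (0,2) acc=0 (h:0 v:0)
  [1] (0,2) acc=0 (h:0 v:0)
  [2] (0,2) acc=119 (h:119 v:4)
  [3] (0,2) acc=89 (h:89 v:6)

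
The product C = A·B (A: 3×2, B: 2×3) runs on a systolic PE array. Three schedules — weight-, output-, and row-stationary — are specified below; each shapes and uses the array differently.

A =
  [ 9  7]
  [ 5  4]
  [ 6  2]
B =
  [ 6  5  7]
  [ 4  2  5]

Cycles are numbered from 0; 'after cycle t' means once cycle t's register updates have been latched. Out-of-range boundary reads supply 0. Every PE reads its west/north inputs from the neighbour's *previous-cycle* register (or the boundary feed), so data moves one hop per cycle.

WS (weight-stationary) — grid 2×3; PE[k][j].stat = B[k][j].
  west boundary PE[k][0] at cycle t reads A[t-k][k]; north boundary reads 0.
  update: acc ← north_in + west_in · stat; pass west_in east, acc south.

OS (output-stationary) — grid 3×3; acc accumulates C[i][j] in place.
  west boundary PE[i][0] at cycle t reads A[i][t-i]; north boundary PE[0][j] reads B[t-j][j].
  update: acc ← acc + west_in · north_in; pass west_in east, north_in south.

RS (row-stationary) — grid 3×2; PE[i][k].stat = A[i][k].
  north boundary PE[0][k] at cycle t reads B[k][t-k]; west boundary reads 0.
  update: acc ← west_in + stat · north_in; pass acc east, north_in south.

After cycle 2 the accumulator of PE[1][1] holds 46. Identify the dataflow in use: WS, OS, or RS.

dataflow = RS

WS (2×3 grid), PE[1][1]:
  t=0 PE[1][1]: acc=0 h=0 v=0
  t=1 PE[1][1]: acc=0 h=0 v=0
  t=2 PE[1][1]: acc=59 h=7 v=59
OS (3×3 grid), PE[1][1]:
  t=0 PE[1][1]: acc=0 h=0 v=0
  t=1 PE[1][1]: acc=0 h=0 v=0
  t=2 PE[1][1]: acc=25 h=5 v=5
RS (3×2 grid), PE[1][1]:
  t=0 PE[1][1]: acc=0 h=0 v=0
  t=1 PE[1][1]: acc=0 h=0 v=0
  t=2 PE[1][1]: acc=46 h=46 v=4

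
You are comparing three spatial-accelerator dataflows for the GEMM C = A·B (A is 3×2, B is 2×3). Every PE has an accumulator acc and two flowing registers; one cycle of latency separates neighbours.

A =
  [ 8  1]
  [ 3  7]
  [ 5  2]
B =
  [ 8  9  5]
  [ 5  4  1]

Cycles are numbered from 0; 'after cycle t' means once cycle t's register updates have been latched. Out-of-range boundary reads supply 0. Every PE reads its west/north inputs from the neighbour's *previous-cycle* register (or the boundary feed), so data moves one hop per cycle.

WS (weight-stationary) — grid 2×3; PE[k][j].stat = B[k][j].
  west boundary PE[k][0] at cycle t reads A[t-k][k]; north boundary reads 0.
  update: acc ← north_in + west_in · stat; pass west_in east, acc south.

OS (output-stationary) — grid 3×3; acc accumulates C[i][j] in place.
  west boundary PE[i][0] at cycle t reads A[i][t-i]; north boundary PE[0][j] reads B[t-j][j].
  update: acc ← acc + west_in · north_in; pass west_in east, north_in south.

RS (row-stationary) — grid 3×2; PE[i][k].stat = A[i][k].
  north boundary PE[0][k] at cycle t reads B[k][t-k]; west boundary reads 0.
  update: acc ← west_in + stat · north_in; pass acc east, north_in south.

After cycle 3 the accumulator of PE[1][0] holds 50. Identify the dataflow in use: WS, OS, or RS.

dataflow = WS

— WS: 2×3; PE[1][0] trace:
  0: (1,0).acc=0  regs=<0,0>
  1: (1,0).acc=69  regs=<1,69>
  2: (1,0).acc=59  regs=<7,59>
  3: (1,0).acc=50  regs=<2,50>
— OS: 3×3; PE[1][0] trace:
  0: (1,0).acc=0  regs=<0,0>
  1: (1,0).acc=24  regs=<3,8>
  2: (1,0).acc=59  regs=<7,5>
  3: (1,0).acc=59  regs=<0,0>
— RS: 3×2; PE[1][0] trace:
  0: (1,0).acc=0  regs=<0,0>
  1: (1,0).acc=24  regs=<24,8>
  2: (1,0).acc=27  regs=<27,9>
  3: (1,0).acc=15  regs=<15,5>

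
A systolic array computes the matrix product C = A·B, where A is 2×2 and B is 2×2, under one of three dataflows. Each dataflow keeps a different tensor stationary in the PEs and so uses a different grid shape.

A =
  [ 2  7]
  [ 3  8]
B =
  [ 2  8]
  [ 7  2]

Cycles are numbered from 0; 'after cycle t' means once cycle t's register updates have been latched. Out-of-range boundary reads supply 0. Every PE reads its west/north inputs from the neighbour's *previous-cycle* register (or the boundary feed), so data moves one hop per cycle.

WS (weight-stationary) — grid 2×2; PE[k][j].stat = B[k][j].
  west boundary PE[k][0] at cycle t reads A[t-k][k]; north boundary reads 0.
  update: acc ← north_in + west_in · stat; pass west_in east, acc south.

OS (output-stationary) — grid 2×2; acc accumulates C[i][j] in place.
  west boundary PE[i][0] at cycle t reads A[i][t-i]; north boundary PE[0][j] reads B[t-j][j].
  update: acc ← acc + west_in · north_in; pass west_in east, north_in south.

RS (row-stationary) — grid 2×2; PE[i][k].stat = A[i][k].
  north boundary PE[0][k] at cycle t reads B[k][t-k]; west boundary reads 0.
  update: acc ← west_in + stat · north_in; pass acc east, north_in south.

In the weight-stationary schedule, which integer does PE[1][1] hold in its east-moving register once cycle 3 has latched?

register = 8

WS 2×2: PE[1][1] cycle-by-cycle (with neighbour feeds):
  cycle 0: PE[0][1] → acc 0, east 0, south 0
  cycle 0: PE[1][0] → acc 0, east 0, south 0
  cycle 0: PE[1][1] → acc 0, east 0, south 0
  cycle 1: PE[0][1] → acc 16, east 2, south 16
  cycle 1: PE[1][0] → acc 53, east 7, south 53
  cycle 1: PE[1][1] → acc 0, east 0, south 0
  cycle 2: PE[0][1] → acc 24, east 3, south 24
  cycle 2: PE[1][0] → acc 62, east 8, south 62
  cycle 2: PE[1][1] → acc 30, east 7, south 30
  cycle 3: PE[0][1] → acc 0, east 0, south 0
  cycle 3: PE[1][0] → acc 0, east 0, south 0
  cycle 3: PE[1][1] → acc 40, east 8, south 40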